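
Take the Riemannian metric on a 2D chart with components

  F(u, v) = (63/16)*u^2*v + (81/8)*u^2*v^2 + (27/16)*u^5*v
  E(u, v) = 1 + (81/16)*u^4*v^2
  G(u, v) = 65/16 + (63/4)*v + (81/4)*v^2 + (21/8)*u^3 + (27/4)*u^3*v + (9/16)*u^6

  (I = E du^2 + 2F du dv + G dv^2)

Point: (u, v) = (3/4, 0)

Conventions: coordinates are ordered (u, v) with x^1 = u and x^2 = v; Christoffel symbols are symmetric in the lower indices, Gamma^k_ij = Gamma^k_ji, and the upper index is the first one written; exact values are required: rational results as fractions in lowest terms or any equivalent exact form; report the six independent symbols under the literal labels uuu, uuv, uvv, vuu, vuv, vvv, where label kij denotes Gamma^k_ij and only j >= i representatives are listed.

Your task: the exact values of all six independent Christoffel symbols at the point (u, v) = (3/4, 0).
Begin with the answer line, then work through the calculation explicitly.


Answer: Gamma_uuu = 0, Gamma_uuv = 0, Gamma_uvv = 0, Gamma_vuu = 0, Gamma_vuv = 171396/345377, Gamma_vvv = 609408/345377

E = 1, F = 0, G = 345377/65536 at the point
E_u = 0, E_v = 0, F_u = 0, F_v = 42849/16384, G_u = 42849/8192, G_v = 4761/256
EG - F^2 = 345377/65536;  g^inv = (65536/345377) * [[345377/65536, 0], [0, 1]]
first-kind symbols [ij,l] = (1/2)(d_i g_jl + d_j g_il - d_l g_ij): [uu,u] = E_u/2 = 0, [uu,v] = F_u - E_v/2 = 0, [uv,u] = E_v/2 = 0, [uv,v] = G_u/2 = 42849/16384, [vv,u] = F_v - G_u/2 = 0, [vv,v] = G_v/2 = 4761/512
Gamma^u_ij = (G*[ij,u] - F*[ij,v])/(EG - F^2), Gamma^v_ij = (E*[ij,v] - F*[ij,u])/(EG - F^2)


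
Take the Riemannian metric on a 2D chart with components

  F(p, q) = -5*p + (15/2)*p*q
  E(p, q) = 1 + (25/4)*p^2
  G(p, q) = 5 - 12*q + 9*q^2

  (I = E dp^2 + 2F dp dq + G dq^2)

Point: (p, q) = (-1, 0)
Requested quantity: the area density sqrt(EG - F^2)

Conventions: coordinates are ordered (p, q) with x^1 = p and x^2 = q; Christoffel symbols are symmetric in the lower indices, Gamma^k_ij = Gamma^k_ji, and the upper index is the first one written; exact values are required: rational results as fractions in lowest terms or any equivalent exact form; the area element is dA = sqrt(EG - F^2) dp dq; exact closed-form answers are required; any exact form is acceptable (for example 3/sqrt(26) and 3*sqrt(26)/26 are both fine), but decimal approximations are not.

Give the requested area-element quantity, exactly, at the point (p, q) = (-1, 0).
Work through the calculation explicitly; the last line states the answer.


E = 29/4, F = 5, G = 5; EG - F^2 = 45/4

Answer: sqrt(EG - F^2) = 3*sqrt(5)/2


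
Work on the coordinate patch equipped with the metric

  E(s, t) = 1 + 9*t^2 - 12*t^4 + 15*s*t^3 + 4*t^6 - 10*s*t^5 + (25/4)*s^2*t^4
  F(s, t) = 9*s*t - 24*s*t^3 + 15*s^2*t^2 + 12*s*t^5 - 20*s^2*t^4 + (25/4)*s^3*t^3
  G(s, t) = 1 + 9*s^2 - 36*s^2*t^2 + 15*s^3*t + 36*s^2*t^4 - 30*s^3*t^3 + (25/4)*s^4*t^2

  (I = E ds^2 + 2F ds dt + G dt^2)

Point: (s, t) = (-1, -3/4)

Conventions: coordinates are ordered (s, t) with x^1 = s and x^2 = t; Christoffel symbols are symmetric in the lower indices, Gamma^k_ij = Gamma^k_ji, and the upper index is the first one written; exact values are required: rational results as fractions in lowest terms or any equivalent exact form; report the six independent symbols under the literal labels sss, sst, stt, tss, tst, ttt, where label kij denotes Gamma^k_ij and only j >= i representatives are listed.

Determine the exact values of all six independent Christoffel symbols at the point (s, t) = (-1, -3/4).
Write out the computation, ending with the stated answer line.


E = 2281/256, F = 135/32, G = 13/4 at the point
E_s = -2025/256, E_t = -1215/64, F_s = -1485/128, F_t = 423/32, G_s = -81/8, G_t = 39/2
EG - F^2 = 2857/256;  g^inv = (256/2857) * [[13/4, -135/32], [-135/32, 2281/256]]
first-kind symbols [ij,l] = (1/2)(d_i g_jl + d_j g_il - d_l g_ij): [ss,s] = E_s/2 = -2025/512, [ss,t] = F_s - E_t/2 = -135/64, [st,s] = E_t/2 = -1215/128, [st,t] = G_s/2 = -81/16, [tt,s] = F_t - G_s/2 = 585/32, [tt,t] = G_t/2 = 39/4
Gamma^s_ij = (G*[ij,s] - F*[ij,t])/(EG - F^2), Gamma^t_ij = (E*[ij,t] - F*[ij,s])/(EG - F^2)

Answer: Gamma_sss = -2025/5714, Gamma_sst = -2430/2857, Gamma_stt = 4680/2857, Gamma_tss = -540/2857, Gamma_tst = -1296/2857, Gamma_ttt = 2496/2857


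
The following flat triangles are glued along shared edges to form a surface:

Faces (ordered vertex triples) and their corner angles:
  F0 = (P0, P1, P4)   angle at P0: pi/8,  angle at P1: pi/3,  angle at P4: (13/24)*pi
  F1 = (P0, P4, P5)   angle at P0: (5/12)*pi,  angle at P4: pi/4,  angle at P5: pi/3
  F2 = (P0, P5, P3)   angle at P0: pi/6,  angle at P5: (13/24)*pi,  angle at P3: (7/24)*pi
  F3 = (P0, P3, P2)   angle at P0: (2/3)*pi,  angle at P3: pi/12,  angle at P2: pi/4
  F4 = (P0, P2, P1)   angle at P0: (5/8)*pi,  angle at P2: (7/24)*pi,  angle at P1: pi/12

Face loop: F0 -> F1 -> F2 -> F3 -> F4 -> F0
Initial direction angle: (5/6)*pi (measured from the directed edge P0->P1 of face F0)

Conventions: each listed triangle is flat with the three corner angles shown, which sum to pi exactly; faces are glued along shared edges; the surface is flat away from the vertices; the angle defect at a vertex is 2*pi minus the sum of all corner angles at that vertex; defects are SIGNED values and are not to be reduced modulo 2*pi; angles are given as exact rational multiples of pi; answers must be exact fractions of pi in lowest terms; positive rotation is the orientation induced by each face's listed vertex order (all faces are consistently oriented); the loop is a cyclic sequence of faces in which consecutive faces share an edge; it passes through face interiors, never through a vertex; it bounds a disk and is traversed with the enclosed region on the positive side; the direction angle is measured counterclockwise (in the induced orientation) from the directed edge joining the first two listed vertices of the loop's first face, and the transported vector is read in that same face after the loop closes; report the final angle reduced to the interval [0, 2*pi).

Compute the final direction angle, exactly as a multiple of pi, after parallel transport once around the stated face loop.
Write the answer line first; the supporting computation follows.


Answer: final direction angle = (5/6)*pi

enclosed vertex P0: corner angles sum to 2*pi, defect = 2*pi - 2*pi = 0
by Gauss-Bonnet the loop rotates the vector by the enclosed defect sum (positive orientation, mod 2*pi)
final angle = (5/6)*pi + 0 = (5/6)*pi (mod 2*pi)


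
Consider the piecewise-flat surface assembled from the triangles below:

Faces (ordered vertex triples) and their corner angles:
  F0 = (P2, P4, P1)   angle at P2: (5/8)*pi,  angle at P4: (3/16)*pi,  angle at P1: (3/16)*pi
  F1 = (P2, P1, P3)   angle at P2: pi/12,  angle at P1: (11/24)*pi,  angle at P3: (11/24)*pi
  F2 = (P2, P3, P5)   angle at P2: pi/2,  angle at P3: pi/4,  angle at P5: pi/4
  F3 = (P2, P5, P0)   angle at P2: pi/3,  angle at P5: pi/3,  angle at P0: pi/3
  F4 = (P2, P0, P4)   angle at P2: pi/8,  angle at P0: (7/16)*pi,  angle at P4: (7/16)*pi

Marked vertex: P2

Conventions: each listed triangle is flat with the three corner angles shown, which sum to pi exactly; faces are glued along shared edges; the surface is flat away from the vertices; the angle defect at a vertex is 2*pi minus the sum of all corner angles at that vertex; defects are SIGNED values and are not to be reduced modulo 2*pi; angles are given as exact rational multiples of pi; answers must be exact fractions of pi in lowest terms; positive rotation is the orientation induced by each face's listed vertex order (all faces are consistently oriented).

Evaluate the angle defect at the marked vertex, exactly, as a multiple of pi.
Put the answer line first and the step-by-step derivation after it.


Answer: defect(P2) = pi/3

Sum of corner angles at P2: (5/3)*pi
defect = 2*pi - (5/3)*pi


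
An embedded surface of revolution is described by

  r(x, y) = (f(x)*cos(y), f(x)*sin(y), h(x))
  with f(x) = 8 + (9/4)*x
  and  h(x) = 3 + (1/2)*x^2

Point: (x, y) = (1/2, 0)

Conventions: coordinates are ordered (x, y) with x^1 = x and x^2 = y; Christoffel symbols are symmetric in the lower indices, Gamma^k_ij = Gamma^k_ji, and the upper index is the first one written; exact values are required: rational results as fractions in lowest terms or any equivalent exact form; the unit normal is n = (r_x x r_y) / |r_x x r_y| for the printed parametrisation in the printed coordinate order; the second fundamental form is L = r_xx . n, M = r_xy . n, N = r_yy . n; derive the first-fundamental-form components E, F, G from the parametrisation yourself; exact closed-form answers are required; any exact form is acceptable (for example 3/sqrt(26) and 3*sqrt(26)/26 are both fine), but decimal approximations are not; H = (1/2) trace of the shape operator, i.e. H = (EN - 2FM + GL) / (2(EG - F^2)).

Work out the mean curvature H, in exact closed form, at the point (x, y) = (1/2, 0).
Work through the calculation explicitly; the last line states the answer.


f = 73/8, f' = 9/4, f'' = 0, h' = 1/2, h'' = 1
E = 85/16, F = 0, G = 5329/64; answer radicand W^2 = 85/16
unnormalised second-form numerators: l = 9/4, m = 0, n = 73/16; L = l/sqrt(85/16), and similarly M = m/sqrt(W^2), N = n/sqrt(W^2)
H = (E*n - 2*F*m + G*l) / (2*(EG - F^2)*sqrt(W^2)); E*n - 2*F*m + G*l = 27083/128, EG - F^2 = 452965/1024, so H = (1484/6205)/sqrt(85/16)

Answer: H = 5936*sqrt(85)/527425


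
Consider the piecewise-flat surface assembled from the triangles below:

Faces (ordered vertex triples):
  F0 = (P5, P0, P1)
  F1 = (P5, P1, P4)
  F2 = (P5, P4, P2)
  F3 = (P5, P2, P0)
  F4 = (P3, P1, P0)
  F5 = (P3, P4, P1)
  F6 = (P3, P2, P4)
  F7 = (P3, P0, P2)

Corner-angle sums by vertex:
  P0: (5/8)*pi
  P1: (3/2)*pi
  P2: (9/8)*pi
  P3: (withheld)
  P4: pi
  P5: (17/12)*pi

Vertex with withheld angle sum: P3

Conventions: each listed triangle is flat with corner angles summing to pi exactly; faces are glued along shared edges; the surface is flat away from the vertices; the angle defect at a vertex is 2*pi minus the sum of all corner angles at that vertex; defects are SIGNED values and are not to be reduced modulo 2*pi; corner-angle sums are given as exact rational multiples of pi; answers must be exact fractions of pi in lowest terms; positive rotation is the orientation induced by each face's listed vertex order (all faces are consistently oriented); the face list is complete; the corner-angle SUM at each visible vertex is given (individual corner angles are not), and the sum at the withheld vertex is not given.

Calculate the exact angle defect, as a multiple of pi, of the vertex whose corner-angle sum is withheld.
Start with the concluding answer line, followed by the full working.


Answer: defect(P3) = -pi/3

V = 6, E = 12, F = 8; chi = V - E + F = 2
Gauss-Bonnet: total defect = 2*pi*chi = 4*pi; visible defects sum to (13/3)*pi


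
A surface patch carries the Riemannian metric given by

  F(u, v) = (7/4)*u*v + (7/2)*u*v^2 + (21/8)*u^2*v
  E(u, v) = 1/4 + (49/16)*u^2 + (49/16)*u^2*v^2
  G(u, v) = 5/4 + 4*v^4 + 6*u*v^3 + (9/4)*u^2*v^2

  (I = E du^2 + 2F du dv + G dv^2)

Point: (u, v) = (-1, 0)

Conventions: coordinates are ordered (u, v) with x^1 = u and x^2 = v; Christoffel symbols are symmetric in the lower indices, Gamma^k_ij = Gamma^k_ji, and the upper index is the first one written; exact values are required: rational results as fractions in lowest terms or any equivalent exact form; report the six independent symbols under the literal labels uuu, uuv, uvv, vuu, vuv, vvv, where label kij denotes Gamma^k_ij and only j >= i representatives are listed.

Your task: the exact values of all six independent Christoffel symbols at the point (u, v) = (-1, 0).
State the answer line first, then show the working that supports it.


Answer: Gamma_uuu = -49/53, Gamma_uuv = 0, Gamma_uvv = 14/53, Gamma_vuu = 0, Gamma_vuv = 0, Gamma_vvv = 0

E = 53/16, F = 0, G = 5/4 at the point
E_u = -49/8, E_v = 0, F_u = 0, F_v = 7/8, G_u = 0, G_v = 0
EG - F^2 = 265/64;  g^inv = (64/265) * [[5/4, 0], [0, 53/16]]
first-kind symbols [ij,l] = (1/2)(d_i g_jl + d_j g_il - d_l g_ij): [uu,u] = E_u/2 = -49/16, [uu,v] = F_u - E_v/2 = 0, [uv,u] = E_v/2 = 0, [uv,v] = G_u/2 = 0, [vv,u] = F_v - G_u/2 = 7/8, [vv,v] = G_v/2 = 0
Gamma^u_ij = (G*[ij,u] - F*[ij,v])/(EG - F^2), Gamma^v_ij = (E*[ij,v] - F*[ij,u])/(EG - F^2)


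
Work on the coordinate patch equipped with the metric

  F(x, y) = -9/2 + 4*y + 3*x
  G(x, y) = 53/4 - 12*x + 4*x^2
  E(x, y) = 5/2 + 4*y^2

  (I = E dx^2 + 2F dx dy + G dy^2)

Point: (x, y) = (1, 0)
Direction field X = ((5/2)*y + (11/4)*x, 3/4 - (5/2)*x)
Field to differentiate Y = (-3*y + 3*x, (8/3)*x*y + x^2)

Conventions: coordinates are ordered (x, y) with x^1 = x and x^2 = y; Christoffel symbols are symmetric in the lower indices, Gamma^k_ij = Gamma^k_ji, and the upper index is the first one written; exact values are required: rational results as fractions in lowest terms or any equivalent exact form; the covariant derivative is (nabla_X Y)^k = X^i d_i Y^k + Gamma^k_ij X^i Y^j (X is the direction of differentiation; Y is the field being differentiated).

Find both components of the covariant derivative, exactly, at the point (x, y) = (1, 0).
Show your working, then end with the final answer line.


E = 5/2, F = -3/2, G = 21/4 at the point
E_x = 0, E_y = 0, F_x = 3, F_y = 4, G_x = -4, G_y = 0
EG - F^2 = 87/8;  g^inv = (8/87) * [[21/4, 3/2], [3/2, 5/2]]
first-kind symbols [ij,l] = (1/2)(d_i g_jl + d_j g_il - d_l g_ij): [xx,x] = E_x/2 = 0, [xx,y] = F_x - E_y/2 = 3, [xy,x] = E_y/2 = 0, [xy,y] = G_x/2 = -2, [yy,x] = F_y - G_x/2 = 6, [yy,y] = G_y/2 = 0
Gamma^x_ij = (G*[ij,x] - F*[ij,y])/(EG - F^2), Gamma^y_ij = (E*[ij,y] - F*[ij,x])/(EG - F^2)
Gamma_xxx = 12/29, Gamma_xxy = -8/29, Gamma_xyy = 84/29, Gamma_yxx = 20/29, Gamma_yxy = -40/87, Gamma_yyy = 24/29
X = (11/4, -7/4), Y = (3, 1) at the point

Answer: (nabla_X Y)^x = 727/58, (nabla_X Y)^y = 361/58


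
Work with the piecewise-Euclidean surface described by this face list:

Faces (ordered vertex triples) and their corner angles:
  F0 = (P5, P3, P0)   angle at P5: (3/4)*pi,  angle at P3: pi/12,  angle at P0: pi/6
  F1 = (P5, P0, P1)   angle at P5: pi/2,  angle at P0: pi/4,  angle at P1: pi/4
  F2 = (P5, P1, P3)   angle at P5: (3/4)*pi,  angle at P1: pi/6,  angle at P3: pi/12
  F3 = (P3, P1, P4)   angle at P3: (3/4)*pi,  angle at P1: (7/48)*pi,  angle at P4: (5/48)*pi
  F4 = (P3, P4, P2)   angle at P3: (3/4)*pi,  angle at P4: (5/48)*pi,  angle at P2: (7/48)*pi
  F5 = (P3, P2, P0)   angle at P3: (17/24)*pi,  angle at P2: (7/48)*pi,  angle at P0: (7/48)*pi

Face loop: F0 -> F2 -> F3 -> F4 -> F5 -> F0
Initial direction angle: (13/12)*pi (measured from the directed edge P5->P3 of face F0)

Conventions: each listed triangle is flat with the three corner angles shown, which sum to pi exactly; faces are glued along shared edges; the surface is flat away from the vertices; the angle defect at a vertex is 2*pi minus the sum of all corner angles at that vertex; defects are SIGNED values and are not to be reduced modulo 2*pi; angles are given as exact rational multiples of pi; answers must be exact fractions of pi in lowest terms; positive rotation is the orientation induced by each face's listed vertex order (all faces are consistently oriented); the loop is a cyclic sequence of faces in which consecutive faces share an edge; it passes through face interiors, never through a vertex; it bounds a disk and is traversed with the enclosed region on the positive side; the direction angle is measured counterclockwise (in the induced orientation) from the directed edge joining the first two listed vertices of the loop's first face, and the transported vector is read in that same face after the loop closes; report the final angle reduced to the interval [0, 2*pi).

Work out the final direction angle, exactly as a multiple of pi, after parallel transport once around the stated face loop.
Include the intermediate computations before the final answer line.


enclosed vertex P3: corner angles sum to (19/8)*pi, defect = 2*pi - (19/8)*pi = (-3/8)*pi
the rotation equals the total enclosed defect, so the final angle is initial + defects (mod 2*pi)
final angle = (13/12)*pi - (3/8)*pi = (17/24)*pi (mod 2*pi)

Answer: final direction angle = (17/24)*pi


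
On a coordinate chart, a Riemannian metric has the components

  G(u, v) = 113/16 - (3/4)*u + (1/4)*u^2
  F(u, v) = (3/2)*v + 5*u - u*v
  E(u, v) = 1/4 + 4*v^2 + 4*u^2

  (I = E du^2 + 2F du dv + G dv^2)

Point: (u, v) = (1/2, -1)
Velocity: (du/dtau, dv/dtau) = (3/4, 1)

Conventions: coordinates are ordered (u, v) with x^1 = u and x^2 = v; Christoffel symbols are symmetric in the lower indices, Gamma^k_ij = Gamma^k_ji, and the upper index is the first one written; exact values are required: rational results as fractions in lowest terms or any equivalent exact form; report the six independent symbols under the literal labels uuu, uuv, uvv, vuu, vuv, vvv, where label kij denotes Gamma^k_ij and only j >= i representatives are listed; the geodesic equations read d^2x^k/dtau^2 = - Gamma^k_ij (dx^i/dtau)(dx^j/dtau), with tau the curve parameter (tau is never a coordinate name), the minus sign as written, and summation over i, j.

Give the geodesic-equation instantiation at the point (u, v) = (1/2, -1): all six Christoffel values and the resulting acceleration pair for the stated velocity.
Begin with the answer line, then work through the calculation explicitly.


Answer: Gamma_uuu = -8/177, Gamma_uuv = -142/177, Gamma_uvv = 15/59, Gamma_vuu = 88/59, Gamma_vuv = 25/177, Gamma_vvv = -10/177; accelerations (d^2u/dtau^2, d^2v/dtau^2) = (115/118, -176/177)

E = 21/4, F = 3/2, G = 27/4 at the point
E_u = 4, E_v = -8, F_u = 6, F_v = 1, G_u = -1/2, G_v = 0
EG - F^2 = 531/16;  g^inv = (16/531) * [[27/4, -3/2], [-3/2, 21/4]]
first-kind symbols [ij,l] = (1/2)(d_i g_jl + d_j g_il - d_l g_ij): [uu,u] = E_u/2 = 2, [uu,v] = F_u - E_v/2 = 10, [uv,u] = E_v/2 = -4, [uv,v] = G_u/2 = -1/4, [vv,u] = F_v - G_u/2 = 5/4, [vv,v] = G_v/2 = 0
Gamma^u_ij = (G*[ij,u] - F*[ij,v])/(EG - F^2), Gamma^v_ij = (E*[ij,v] - F*[ij,u])/(EG - F^2)
Gamma_uuu = -8/177, Gamma_uuv = -142/177, Gamma_uvv = 15/59, Gamma_vuu = 88/59, Gamma_vuv = 25/177, Gamma_vvv = -10/177
d^2u/dtau^2 = -(Gamma_uuu*(3/4)^2 + 2*Gamma_uuv*(3/4)*(1) + Gamma_uvv*(1)^2) = 115/118
d^2v/dtau^2 = -(Gamma_vuu*(3/4)^2 + 2*Gamma_vuv*(3/4)*(1) + Gamma_vvv*(1)^2) = -176/177


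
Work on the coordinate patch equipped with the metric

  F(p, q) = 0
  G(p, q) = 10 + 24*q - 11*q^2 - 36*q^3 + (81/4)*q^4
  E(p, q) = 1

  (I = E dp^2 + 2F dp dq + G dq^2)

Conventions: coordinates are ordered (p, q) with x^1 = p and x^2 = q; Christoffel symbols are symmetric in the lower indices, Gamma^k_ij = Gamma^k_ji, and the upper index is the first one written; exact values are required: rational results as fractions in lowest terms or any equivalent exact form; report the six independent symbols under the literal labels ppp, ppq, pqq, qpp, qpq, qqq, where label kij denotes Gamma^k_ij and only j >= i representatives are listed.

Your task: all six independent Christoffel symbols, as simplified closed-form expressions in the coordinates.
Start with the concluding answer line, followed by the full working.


Answer: Gamma_ppp = 0, Gamma_ppq = 0, Gamma_pqq = 0, Gamma_qpp = 0, Gamma_qpq = 0, Gamma_qqq = (162*q^3 - 216*q^2 - 44*q + 48)/(81*q^4 - 144*q^3 - 44*q^2 + 96*q + 40)

E = 1; F = 0; G = 10 + 24*q - 11*q^2 - 36*q^3 + (81/4)*q^4
Gamma^k_ij = (1/2) g^{kl} (d_i g_jl + d_j g_il - d_l g_ij), with g^inv = (1/(EG-F^2)) [[G, -F], [-F, E]]
first partials: E_p = 0, E_q = 0, F_p = 0, F_q = 0, G_p = 0, G_q = 24 - 22*q - 108*q^2 + 81*q^3
D = EG - F^2 = 10 + 24*q - 11*q^2 - 36*q^3 + (81/4)*q^4
expanded: Gamma^p_pp = (G E_p - 2F F_p + F E_q)/(2D), Gamma^p_pq = (G E_q - F G_p)/(2D), Gamma^p_qq = (2G F_q - G G_p - F G_q)/(2D), Gamma^q_pp = (2E F_p - E E_q - F E_p)/(2D), Gamma^q_pq = (E G_p - F E_q)/(2D), Gamma^q_qq = (E G_q - 2F F_q + F G_p)/(2D); substitute and cancel common factors


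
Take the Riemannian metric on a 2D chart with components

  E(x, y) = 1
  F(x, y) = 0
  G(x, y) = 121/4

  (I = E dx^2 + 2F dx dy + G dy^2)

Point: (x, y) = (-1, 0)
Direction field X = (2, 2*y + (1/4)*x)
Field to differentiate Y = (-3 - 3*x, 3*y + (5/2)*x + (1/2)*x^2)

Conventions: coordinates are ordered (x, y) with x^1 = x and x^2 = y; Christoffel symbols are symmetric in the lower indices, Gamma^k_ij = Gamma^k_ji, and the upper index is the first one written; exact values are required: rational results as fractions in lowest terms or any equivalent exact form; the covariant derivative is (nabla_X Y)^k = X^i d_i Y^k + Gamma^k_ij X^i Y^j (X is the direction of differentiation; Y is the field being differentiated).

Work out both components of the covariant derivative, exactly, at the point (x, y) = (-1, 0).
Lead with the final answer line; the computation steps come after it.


Answer: (nabla_X Y)^x = -6, (nabla_X Y)^y = 9/4

E = 1, F = 0, G = 121/4 at the point
E_x = 0, E_y = 0, F_x = 0, F_y = 0, G_x = 0, G_y = 0
EG - F^2 = 121/4;  g^inv = (4/121) * [[121/4, 0], [0, 1]]
first-kind symbols [ij,l] = (1/2)(d_i g_jl + d_j g_il - d_l g_ij): [xx,x] = E_x/2 = 0, [xx,y] = F_x - E_y/2 = 0, [xy,x] = E_y/2 = 0, [xy,y] = G_x/2 = 0, [yy,x] = F_y - G_x/2 = 0, [yy,y] = G_y/2 = 0
Gamma^x_ij = (G*[ij,x] - F*[ij,y])/(EG - F^2), Gamma^y_ij = (E*[ij,y] - F*[ij,x])/(EG - F^2)
Gamma_xxx = 0, Gamma_xxy = 0, Gamma_xyy = 0, Gamma_yxx = 0, Gamma_yxy = 0, Gamma_yyy = 0
X = (2, -1/4), Y = (0, -2) at the point


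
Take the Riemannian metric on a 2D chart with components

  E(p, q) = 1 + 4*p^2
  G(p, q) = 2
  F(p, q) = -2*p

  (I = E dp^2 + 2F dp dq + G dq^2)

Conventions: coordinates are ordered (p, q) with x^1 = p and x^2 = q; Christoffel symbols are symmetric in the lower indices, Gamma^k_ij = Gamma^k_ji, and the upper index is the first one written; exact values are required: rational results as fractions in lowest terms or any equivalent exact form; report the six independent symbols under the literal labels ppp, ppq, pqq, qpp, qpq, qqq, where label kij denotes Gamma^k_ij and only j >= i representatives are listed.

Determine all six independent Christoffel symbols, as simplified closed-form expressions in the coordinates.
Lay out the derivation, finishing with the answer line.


E = 1 + 4*p^2; F = -2*p; G = 2
Gamma^k_ij = (1/2) g^{kl} (d_i g_jl + d_j g_il - d_l g_ij), with g^inv = (1/(EG-F^2)) [[G, -F], [-F, E]]
first partials: E_p = 8*p, E_q = 0, F_p = -2, F_q = 0, G_p = 0, G_q = 0
D = EG - F^2 = 2 + 4*p^2
expanded: Gamma^p_pp = (G E_p - 2F F_p + F E_q)/(2D), Gamma^p_pq = (G E_q - F G_p)/(2D), Gamma^p_qq = (2G F_q - G G_p - F G_q)/(2D), Gamma^q_pp = (2E F_p - E E_q - F E_p)/(2D), Gamma^q_pq = (E G_p - F E_q)/(2D), Gamma^q_qq = (E G_q - 2F F_q + F G_p)/(2D); substitute and cancel common factors

Answer: Gamma_ppp = 2*p/(2*p^2 + 1), Gamma_ppq = 0, Gamma_pqq = 0, Gamma_qpp = -1/(2*p^2 + 1), Gamma_qpq = 0, Gamma_qqq = 0


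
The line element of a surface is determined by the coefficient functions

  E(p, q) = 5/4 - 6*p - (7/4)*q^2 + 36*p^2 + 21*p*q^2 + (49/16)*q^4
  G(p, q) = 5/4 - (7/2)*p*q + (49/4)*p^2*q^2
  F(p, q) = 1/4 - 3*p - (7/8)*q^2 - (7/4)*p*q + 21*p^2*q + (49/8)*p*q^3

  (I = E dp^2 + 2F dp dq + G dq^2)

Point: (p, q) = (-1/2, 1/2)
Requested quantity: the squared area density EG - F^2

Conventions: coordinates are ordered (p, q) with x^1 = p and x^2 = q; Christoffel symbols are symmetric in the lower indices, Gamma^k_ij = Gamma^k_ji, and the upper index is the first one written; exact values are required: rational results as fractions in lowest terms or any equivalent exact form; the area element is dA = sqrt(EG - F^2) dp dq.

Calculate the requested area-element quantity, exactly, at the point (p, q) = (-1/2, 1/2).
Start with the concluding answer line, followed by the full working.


Answer: EG - F^2 = 3141/256

E = 2657/256, F = 539/128, G = 185/64; EG - F^2 = 3141/256


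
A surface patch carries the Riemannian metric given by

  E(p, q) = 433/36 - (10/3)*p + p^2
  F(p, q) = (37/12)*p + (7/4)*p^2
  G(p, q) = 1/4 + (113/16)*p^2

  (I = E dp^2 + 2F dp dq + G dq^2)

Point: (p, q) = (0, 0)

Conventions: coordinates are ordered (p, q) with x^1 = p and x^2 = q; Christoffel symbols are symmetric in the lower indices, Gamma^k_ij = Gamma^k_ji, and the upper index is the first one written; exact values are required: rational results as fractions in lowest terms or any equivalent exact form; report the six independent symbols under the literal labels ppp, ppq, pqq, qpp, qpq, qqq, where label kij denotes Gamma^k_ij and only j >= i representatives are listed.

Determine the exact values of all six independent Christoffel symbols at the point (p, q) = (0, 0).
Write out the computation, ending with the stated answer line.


E = 433/36, F = 0, G = 1/4 at the point
E_p = -10/3, E_q = 0, F_p = 37/12, F_q = 0, G_p = 0, G_q = 0
EG - F^2 = 433/144;  g^inv = (144/433) * [[1/4, 0], [0, 433/36]]
first-kind symbols [ij,l] = (1/2)(d_i g_jl + d_j g_il - d_l g_ij): [pp,p] = E_p/2 = -5/3, [pp,q] = F_p - E_q/2 = 37/12, [pq,p] = E_q/2 = 0, [pq,q] = G_p/2 = 0, [qq,p] = F_q - G_p/2 = 0, [qq,q] = G_q/2 = 0
Gamma^p_ij = (G*[ij,p] - F*[ij,q])/(EG - F^2), Gamma^q_ij = (E*[ij,q] - F*[ij,p])/(EG - F^2)

Answer: Gamma_ppp = -60/433, Gamma_ppq = 0, Gamma_pqq = 0, Gamma_qpp = 37/3, Gamma_qpq = 0, Gamma_qqq = 0


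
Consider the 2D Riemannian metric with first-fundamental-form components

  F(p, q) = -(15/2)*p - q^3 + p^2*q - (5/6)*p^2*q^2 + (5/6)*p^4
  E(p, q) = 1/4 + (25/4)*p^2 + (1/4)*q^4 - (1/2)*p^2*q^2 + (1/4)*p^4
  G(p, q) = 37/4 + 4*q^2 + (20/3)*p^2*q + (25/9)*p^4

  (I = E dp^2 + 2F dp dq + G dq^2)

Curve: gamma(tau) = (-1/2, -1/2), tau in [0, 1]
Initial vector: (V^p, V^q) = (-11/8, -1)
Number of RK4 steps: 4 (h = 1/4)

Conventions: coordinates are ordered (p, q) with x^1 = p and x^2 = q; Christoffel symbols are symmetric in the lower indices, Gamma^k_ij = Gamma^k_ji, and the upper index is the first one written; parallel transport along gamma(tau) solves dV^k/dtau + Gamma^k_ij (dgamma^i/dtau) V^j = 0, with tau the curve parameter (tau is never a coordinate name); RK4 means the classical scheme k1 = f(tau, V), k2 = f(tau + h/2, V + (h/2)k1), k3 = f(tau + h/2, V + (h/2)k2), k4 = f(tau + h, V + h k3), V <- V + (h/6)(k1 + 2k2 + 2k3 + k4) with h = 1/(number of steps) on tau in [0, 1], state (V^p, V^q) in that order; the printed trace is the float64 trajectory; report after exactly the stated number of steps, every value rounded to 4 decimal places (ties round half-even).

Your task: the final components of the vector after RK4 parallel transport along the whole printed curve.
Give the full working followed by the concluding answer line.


gamma'(tau) = (0, 0); f(tau, V)^k = -Gamma^k_ij(gamma(tau)) gamma'^i(tau) V^j; h = 1/4; intermediate values shown to 6 dp
curve data and Christoffel symbols at the stage parameters:
  tau = 0.000000: gamma = (-0.500000, -0.500000), gamma' = (0.000000, 0.000000); Gamma_ppp = -0.885083, Gamma_ppq = -1.098183, Gamma_pqq = -2.333232, Gamma_qpp = -0.405543, Gamma_qpq = 0.530788, Gamma_qqq = 0.790692
  tau = 0.125000: gamma = (-0.500000, -0.500000), gamma' = (0.000000, 0.000000); Gamma_ppp = -0.885083, Gamma_ppq = -1.098183, Gamma_pqq = -2.333232, Gamma_qpp = -0.405543, Gamma_qpq = 0.530788, Gamma_qqq = 0.790692
  tau = 0.250000: gamma = (-0.500000, -0.500000), gamma' = (0.000000, 0.000000); Gamma_ppp = -0.885083, Gamma_ppq = -1.098183, Gamma_pqq = -2.333232, Gamma_qpp = -0.405543, Gamma_qpq = 0.530788, Gamma_qqq = 0.790692
  tau = 0.375000: gamma = (-0.500000, -0.500000), gamma' = (0.000000, 0.000000); Gamma_ppp = -0.885083, Gamma_ppq = -1.098183, Gamma_pqq = -2.333232, Gamma_qpp = -0.405543, Gamma_qpq = 0.530788, Gamma_qqq = 0.790692
  tau = 0.500000: gamma = (-0.500000, -0.500000), gamma' = (0.000000, 0.000000); Gamma_ppp = -0.885083, Gamma_ppq = -1.098183, Gamma_pqq = -2.333232, Gamma_qpp = -0.405543, Gamma_qpq = 0.530788, Gamma_qqq = 0.790692
  tau = 0.625000: gamma = (-0.500000, -0.500000), gamma' = (0.000000, 0.000000); Gamma_ppp = -0.885083, Gamma_ppq = -1.098183, Gamma_pqq = -2.333232, Gamma_qpp = -0.405543, Gamma_qpq = 0.530788, Gamma_qqq = 0.790692
  tau = 0.750000: gamma = (-0.500000, -0.500000), gamma' = (0.000000, 0.000000); Gamma_ppp = -0.885083, Gamma_ppq = -1.098183, Gamma_pqq = -2.333232, Gamma_qpp = -0.405543, Gamma_qpq = 0.530788, Gamma_qqq = 0.790692
  tau = 0.875000: gamma = (-0.500000, -0.500000), gamma' = (0.000000, 0.000000); Gamma_ppp = -0.885083, Gamma_ppq = -1.098183, Gamma_pqq = -2.333232, Gamma_qpp = -0.405543, Gamma_qpq = 0.530788, Gamma_qqq = 0.790692
  tau = 1.000000: gamma = (-0.500000, -0.500000), gamma' = (0.000000, 0.000000); Gamma_ppp = -0.885083, Gamma_ppq = -1.098183, Gamma_pqq = -2.333232, Gamma_qpp = -0.405543, Gamma_qpq = 0.530788, Gamma_qqq = 0.790692
step 0: V^p = -1.3750, V^q = -1.0000
step 1: k1 = (0.000000, 0.000000), k2 = (0.000000, 0.000000), k3 = (0.000000, 0.000000), k4 = (0.000000, 0.000000); V <- V + (h/6)(k1 + 2k2 + 2k3 + k4): V^p = -1.3750, V^q = -1.0000
step 2: k1 = (0.000000, 0.000000), k2 = (0.000000, 0.000000), k3 = (0.000000, 0.000000), k4 = (0.000000, 0.000000); V <- V + (h/6)(k1 + 2k2 + 2k3 + k4): V^p = -1.3750, V^q = -1.0000
step 3: k1 = (0.000000, 0.000000), k2 = (0.000000, 0.000000), k3 = (0.000000, 0.000000), k4 = (0.000000, 0.000000); V <- V + (h/6)(k1 + 2k2 + 2k3 + k4): V^p = -1.3750, V^q = -1.0000
step 4: k1 = (0.000000, 0.000000), k2 = (0.000000, 0.000000), k3 = (0.000000, 0.000000), k4 = (0.000000, 0.000000); V <- V + (h/6)(k1 + 2k2 + 2k3 + k4): V^p = -1.3750, V^q = -1.0000

Answer: V^p = -1.3750, V^q = -1.0000


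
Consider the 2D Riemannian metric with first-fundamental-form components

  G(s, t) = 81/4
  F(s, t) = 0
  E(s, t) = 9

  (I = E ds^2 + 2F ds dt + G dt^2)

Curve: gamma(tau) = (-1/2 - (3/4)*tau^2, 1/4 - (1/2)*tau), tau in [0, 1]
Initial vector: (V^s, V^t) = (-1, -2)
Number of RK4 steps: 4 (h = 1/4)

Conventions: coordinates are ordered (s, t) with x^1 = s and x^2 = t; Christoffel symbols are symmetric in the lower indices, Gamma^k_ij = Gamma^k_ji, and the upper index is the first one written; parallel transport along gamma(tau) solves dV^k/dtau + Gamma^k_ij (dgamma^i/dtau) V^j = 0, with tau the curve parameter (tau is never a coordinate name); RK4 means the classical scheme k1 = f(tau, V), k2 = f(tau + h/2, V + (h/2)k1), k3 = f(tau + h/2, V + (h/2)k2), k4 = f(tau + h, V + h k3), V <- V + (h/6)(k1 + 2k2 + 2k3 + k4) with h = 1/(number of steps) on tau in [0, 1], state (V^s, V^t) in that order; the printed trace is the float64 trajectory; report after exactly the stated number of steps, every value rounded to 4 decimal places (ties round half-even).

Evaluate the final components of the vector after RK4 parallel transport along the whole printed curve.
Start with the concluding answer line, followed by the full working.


Answer: V^s = -1.0000, V^t = -2.0000

gamma'(tau) = (-(3/2)*tau, -1/2); f(tau, V)^k = -Gamma^k_ij(gamma(tau)) gamma'^i(tau) V^j; h = 1/4; intermediate values shown to 6 dp
curve data and Christoffel symbols at the stage parameters:
  tau = 0.000000: gamma = (-0.500000, 0.250000), gamma' = (0.000000, -0.500000); Gamma_sss = 0.000000, Gamma_sst = 0.000000, Gamma_stt = 0.000000, Gamma_tss = 0.000000, Gamma_tst = 0.000000, Gamma_ttt = 0.000000
  tau = 0.125000: gamma = (-0.511719, 0.187500), gamma' = (-0.187500, -0.500000); Gamma_sss = 0.000000, Gamma_sst = 0.000000, Gamma_stt = 0.000000, Gamma_tss = 0.000000, Gamma_tst = 0.000000, Gamma_ttt = 0.000000
  tau = 0.250000: gamma = (-0.546875, 0.125000), gamma' = (-0.375000, -0.500000); Gamma_sss = 0.000000, Gamma_sst = 0.000000, Gamma_stt = 0.000000, Gamma_tss = 0.000000, Gamma_tst = 0.000000, Gamma_ttt = 0.000000
  tau = 0.375000: gamma = (-0.605469, 0.062500), gamma' = (-0.562500, -0.500000); Gamma_sss = 0.000000, Gamma_sst = 0.000000, Gamma_stt = 0.000000, Gamma_tss = 0.000000, Gamma_tst = 0.000000, Gamma_ttt = 0.000000
  tau = 0.500000: gamma = (-0.687500, 0.000000), gamma' = (-0.750000, -0.500000); Gamma_sss = 0.000000, Gamma_sst = 0.000000, Gamma_stt = 0.000000, Gamma_tss = 0.000000, Gamma_tst = 0.000000, Gamma_ttt = 0.000000
  tau = 0.625000: gamma = (-0.792969, -0.062500), gamma' = (-0.937500, -0.500000); Gamma_sss = 0.000000, Gamma_sst = 0.000000, Gamma_stt = 0.000000, Gamma_tss = 0.000000, Gamma_tst = 0.000000, Gamma_ttt = 0.000000
  tau = 0.750000: gamma = (-0.921875, -0.125000), gamma' = (-1.125000, -0.500000); Gamma_sss = 0.000000, Gamma_sst = 0.000000, Gamma_stt = 0.000000, Gamma_tss = 0.000000, Gamma_tst = 0.000000, Gamma_ttt = 0.000000
  tau = 0.875000: gamma = (-1.074219, -0.187500), gamma' = (-1.312500, -0.500000); Gamma_sss = 0.000000, Gamma_sst = 0.000000, Gamma_stt = 0.000000, Gamma_tss = 0.000000, Gamma_tst = 0.000000, Gamma_ttt = 0.000000
  tau = 1.000000: gamma = (-1.250000, -0.250000), gamma' = (-1.500000, -0.500000); Gamma_sss = 0.000000, Gamma_sst = 0.000000, Gamma_stt = 0.000000, Gamma_tss = 0.000000, Gamma_tst = 0.000000, Gamma_ttt = 0.000000
step 0: V^s = -1.0000, V^t = -2.0000
step 1: k1 = (0.000000, 0.000000), k2 = (0.000000, 0.000000), k3 = (0.000000, 0.000000), k4 = (0.000000, 0.000000); V <- V + (h/6)(k1 + 2k2 + 2k3 + k4): V^s = -1.0000, V^t = -2.0000
step 2: k1 = (0.000000, 0.000000), k2 = (0.000000, 0.000000), k3 = (0.000000, 0.000000), k4 = (0.000000, 0.000000); V <- V + (h/6)(k1 + 2k2 + 2k3 + k4): V^s = -1.0000, V^t = -2.0000
step 3: k1 = (0.000000, 0.000000), k2 = (0.000000, 0.000000), k3 = (0.000000, 0.000000), k4 = (0.000000, 0.000000); V <- V + (h/6)(k1 + 2k2 + 2k3 + k4): V^s = -1.0000, V^t = -2.0000
step 4: k1 = (0.000000, 0.000000), k2 = (0.000000, 0.000000), k3 = (0.000000, 0.000000), k4 = (0.000000, 0.000000); V <- V + (h/6)(k1 + 2k2 + 2k3 + k4): V^s = -1.0000, V^t = -2.0000


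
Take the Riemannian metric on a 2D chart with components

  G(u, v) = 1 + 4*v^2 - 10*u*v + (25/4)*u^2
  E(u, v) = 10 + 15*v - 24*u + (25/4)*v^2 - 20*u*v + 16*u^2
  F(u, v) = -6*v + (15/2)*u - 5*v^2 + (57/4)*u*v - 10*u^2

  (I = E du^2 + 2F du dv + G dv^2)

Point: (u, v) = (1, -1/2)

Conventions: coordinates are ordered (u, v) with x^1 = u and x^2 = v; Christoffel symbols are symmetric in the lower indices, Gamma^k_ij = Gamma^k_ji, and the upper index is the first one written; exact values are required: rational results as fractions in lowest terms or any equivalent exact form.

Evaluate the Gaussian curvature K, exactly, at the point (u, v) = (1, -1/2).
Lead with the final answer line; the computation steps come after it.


Answer: K = 448/85849

E = 97/16, F = -63/8, G = 53/4, EG - F^2 = 293/16 at the point
E_u = 18, E_v = -45/4, F_u = -157/8, F_v = 53/4, G_u = 35/2, G_v = -14
E_vv = 25/2, F_uv = 57/4, G_uu = 25/2
Apply the Brioschi formula K = (det M1 - det M2)/(EG - F^2)^2 over the derivative matrices of E, F, G.
M1 = [[-E_vv/2 + F_uv - G_uu/2, E_u/2, F_u - E_v/2], [F_v - G_u/2, E, F], [G_v/2, F, G]] = [[7/4, 9, -14], [9/2, 97/16, -63/8], [-7, -63/8, 53/4]]; det M1 = -6813/64
M2 = [[0, E_v/2, G_u/2], [E_v/2, E, F], [G_u/2, F, G]] = [[0, -45/8, 35/4], [-45/8, 97/16, -63/8], [35/4, -63/8, 53/4]]; det M2 = -6925/64
det M1 - det M2 = 7/4; K = 7/4 / (293/16)^2 = 448/85849


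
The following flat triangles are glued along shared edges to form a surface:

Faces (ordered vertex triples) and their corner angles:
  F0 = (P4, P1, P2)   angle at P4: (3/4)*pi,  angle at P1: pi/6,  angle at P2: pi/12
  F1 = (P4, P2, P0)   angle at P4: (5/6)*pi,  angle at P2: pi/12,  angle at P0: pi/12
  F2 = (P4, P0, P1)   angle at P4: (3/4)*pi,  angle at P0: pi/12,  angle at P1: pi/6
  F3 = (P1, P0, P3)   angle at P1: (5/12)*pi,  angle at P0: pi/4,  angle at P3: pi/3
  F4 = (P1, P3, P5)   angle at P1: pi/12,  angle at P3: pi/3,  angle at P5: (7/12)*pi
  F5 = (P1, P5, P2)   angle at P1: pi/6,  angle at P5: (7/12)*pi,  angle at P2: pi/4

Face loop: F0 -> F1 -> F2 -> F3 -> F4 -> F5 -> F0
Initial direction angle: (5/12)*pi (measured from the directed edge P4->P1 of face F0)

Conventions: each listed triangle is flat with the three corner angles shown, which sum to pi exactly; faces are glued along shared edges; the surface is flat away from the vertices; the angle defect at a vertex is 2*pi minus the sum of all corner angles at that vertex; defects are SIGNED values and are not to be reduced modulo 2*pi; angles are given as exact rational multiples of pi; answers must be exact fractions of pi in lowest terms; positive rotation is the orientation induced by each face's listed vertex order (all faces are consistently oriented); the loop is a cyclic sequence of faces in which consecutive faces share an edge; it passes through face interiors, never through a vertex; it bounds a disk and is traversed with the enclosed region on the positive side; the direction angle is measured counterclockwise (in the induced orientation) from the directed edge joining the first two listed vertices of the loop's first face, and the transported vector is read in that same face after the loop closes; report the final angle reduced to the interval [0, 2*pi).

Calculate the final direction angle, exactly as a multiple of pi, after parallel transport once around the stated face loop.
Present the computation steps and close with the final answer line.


enclosed vertex P1: corner angles sum to pi, defect = 2*pi - pi = pi
enclosed vertex P4: corner angles sum to (7/3)*pi, defect = 2*pi - (7/3)*pi = -pi/3
transport around the loop rotates by the sum of enclosed defects; add to the initial angle mod 2*pi
final angle = (5/12)*pi + (2/3)*pi = (13/12)*pi (mod 2*pi)

Answer: final direction angle = (13/12)*pi


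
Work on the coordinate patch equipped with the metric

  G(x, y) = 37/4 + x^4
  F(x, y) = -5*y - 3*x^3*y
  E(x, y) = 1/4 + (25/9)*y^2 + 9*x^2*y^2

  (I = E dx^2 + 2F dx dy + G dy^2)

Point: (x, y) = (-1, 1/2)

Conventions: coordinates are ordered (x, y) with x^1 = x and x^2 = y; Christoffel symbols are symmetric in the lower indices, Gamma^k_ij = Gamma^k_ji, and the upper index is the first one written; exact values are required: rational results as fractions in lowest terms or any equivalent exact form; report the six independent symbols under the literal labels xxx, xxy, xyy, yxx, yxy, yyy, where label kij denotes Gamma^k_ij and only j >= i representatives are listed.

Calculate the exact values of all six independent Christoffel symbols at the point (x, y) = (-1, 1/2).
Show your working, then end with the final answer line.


E = 115/36, F = -1, G = 41/4 at the point
E_x = -9/2, E_y = 106/9, F_x = -9/2, F_y = -2, G_x = -4, G_y = 0
EG - F^2 = 4571/144;  g^inv = (144/4571) * [[41/4, 1], [1, 115/36]]
first-kind symbols [ij,l] = (1/2)(d_i g_jl + d_j g_il - d_l g_ij): [xx,x] = E_x/2 = -9/4, [xx,y] = F_x - E_y/2 = -187/18, [xy,x] = E_y/2 = 53/9, [xy,y] = G_x/2 = -2, [yy,x] = F_y - G_x/2 = 0, [yy,y] = G_y/2 = 0
Gamma^x_ij = (G*[ij,x] - F*[ij,y])/(EG - F^2), Gamma^y_ij = (E*[ij,y] - F*[ij,x])/(EG - F^2)

Answer: Gamma_xxx = -4817/4571, Gamma_xxy = 8404/4571, Gamma_xyy = 0, Gamma_yxx = -45926/41139, Gamma_yxy = -72/4571, Gamma_yyy = 0


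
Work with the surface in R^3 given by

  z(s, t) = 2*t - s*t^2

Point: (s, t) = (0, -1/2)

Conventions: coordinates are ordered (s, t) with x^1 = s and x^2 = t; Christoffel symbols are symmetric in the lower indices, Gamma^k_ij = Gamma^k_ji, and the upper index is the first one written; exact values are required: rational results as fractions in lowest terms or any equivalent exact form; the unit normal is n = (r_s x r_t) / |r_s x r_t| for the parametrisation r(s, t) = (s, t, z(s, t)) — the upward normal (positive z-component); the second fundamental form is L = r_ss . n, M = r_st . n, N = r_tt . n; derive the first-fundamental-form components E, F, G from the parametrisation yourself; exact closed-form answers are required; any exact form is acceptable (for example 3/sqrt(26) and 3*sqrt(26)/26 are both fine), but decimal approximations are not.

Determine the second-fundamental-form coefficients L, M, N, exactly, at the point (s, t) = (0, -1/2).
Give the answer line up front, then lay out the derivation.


Answer: L = 0, M = 4/9, N = 0

z_s = -1/4, z_t = 2, z_ss = 0, z_st = 1, z_tt = 0
E = 17/16, F = -1/2, G = 5; answer radicand W^2 = 81/16
unnormalised second-form numerators: l = 0, m = 1, n = 0; L = l/sqrt(81/16), and similarly M = m/sqrt(W^2), N = n/sqrt(W^2)


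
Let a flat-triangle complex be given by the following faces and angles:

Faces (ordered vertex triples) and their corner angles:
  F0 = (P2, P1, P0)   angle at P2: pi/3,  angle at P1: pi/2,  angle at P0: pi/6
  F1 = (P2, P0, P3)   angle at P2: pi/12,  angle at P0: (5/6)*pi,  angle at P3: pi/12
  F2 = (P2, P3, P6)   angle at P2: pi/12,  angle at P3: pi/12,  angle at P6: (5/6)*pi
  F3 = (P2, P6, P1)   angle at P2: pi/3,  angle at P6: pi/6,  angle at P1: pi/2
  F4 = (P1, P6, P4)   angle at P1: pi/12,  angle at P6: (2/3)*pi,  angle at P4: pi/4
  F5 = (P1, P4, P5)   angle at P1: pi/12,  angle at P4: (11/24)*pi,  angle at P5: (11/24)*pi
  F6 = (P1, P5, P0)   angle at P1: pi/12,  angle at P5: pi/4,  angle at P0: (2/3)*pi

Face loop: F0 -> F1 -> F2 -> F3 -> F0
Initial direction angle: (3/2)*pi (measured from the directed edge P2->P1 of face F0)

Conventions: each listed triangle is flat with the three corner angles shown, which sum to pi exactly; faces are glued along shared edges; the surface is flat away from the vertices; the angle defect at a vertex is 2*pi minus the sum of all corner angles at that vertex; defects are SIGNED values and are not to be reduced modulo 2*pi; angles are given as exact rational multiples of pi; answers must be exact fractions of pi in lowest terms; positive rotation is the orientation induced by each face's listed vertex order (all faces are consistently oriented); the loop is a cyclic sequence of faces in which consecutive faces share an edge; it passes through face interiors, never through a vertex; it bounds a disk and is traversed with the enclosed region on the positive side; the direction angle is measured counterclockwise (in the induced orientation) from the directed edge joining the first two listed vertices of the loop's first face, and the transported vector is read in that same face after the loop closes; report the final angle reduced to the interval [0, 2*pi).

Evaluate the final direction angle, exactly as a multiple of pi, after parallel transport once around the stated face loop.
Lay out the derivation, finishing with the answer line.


enclosed vertex P2: corner angles sum to (5/6)*pi, defect = 2*pi - (5/6)*pi = (7/6)*pi
transport around the loop rotates by the sum of enclosed defects; add to the initial angle mod 2*pi
final angle = (3/2)*pi + (7/6)*pi = (2/3)*pi (mod 2*pi)

Answer: final direction angle = (2/3)*pi
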